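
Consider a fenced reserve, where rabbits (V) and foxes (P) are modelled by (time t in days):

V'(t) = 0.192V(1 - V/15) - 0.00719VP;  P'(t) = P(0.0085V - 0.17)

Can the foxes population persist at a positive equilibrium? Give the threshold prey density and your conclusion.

Threshold V = 20; K < 20, so no, the predator goes extinct.

The predator equation gives dP/dt > 0 only when V > 0.17/0.0085 = 20.
Without the predator, V → K = 15. Since 15 < 20, the predator cannot invade.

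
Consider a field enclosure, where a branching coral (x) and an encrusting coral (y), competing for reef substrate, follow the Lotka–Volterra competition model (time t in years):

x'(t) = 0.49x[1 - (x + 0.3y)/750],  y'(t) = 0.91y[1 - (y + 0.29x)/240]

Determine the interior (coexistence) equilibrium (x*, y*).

x* ≈ 743, y* ≈ 24.6

Setting both brackets to zero gives the nullclines x + 0.3y = 750 and 0.29x + y = 240.
Substituting y = 240 - 0.29x into the first: x(1 - 0.3·0.29) = 750 - 0.3·240.
So x* = 678/0.913 = 743, and then y* = 240 - 0.29·743 = 24.6.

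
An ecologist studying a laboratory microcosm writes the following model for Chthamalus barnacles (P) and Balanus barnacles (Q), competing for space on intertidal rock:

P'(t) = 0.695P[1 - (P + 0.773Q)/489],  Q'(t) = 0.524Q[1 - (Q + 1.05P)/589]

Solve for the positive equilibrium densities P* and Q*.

P* ≈ 179, Q* ≈ 401

Setting both brackets to zero gives the nullclines P + 0.773Q = 489 and 1.05P + Q = 589.
Substituting Q = 589 - 1.05P into the first: P(1 - 0.773·1.05) = 489 - 0.773·589.
So P* = 33.7/0.188 = 179, and then Q* = 589 - 1.05·179 = 401.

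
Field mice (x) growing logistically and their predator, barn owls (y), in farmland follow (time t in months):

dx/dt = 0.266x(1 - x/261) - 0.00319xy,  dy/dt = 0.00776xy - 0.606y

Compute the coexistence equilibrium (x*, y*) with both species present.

From dy/dt = 0 with y > 0: 0.00776x* = 0.606, so x* = 78.1.
Substitute into dx/dt = 0: 0.266(1 - 78.1/261) = 0.00319y*.
The bracket is 0.701, giving y* = 0.186/0.00319 = 58.4.

x* ≈ 78.1, y* ≈ 58.4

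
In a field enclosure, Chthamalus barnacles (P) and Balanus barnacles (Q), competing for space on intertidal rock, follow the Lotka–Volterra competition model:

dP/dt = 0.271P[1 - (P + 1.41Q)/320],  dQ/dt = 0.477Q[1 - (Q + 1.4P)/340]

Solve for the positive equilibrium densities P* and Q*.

Setting both brackets to zero gives the nullclines P + 1.41Q = 320 and 1.4P + Q = 340.
Substituting Q = 340 - 1.4P into the first: P(1 - 1.41·1.4) = 320 - 1.41·340.
So P* = -159/-0.974 = 164, and then Q* = 340 - 1.4·164 = 111.

P* ≈ 164, Q* ≈ 111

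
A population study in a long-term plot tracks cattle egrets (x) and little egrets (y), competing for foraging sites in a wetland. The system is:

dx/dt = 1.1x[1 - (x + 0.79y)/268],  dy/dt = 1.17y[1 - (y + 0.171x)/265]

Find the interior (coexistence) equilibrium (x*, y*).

Setting both brackets to zero gives the nullclines x + 0.79y = 268 and 0.171x + y = 265.
Substituting y = 265 - 0.171x into the first: x(1 - 0.79·0.171) = 268 - 0.79·265.
So x* = 58.6/0.865 = 67.8, and then y* = 265 - 0.171·67.8 = 253.

x* ≈ 67.8, y* ≈ 253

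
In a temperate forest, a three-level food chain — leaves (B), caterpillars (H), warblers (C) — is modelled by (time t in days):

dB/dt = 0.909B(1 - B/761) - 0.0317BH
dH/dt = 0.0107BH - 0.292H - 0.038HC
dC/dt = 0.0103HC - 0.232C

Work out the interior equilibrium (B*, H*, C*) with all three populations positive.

B* ≈ 163, H* ≈ 22.5, C* ≈ 38.3

From dC/dt = 0: 0.0103H* = 0.232, so H* = 22.5.
From dB/dt = 0: 0.909(1 - B*/761) = 0.0317·22.5, giving B* = 761·(1 - 0.785) = 163.
From dH/dt = 0: 0.0107·163 - 0.292 = 0.038C*, so C* = 1.45/0.038 = 38.3.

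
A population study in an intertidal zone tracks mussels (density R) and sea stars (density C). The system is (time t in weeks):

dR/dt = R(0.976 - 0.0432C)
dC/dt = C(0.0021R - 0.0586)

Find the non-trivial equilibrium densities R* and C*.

Set dC/dt = 0 with C > 0: 0.0021R - 0.0586 = 0, so R* = 0.0586/0.0021 = 27.9.
Set dR/dt = 0 with R > 0: 0.976 - 0.0432C = 0, so C* = 0.976/0.0432 = 22.6.

R* ≈ 27.9, C* ≈ 22.6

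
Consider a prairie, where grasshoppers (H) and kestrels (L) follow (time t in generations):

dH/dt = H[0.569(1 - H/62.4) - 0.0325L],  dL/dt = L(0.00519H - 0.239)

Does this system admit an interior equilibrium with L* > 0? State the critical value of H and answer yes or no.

Threshold H = 46.1; K > 46.1, so yes, the predator persists.

The predator equation gives dL/dt > 0 only when H > 0.239/0.00519 = 46.1.
Without the predator, H → K = 62.4. Since 62.4 > 46.1, the predator can invade and persist.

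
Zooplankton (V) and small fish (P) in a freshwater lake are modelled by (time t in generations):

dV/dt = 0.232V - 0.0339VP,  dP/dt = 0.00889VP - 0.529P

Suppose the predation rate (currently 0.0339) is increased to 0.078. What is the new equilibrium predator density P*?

At the interior fixed point, setting dV/dt = 0 with V > 0 fixes P* = (prey growth rate)/(VP coefficient) — independent of the other coefficients.
With the change, P* = 0.232/0.078 = 2.97; it falls from 6.84.

P* ≈ 2.97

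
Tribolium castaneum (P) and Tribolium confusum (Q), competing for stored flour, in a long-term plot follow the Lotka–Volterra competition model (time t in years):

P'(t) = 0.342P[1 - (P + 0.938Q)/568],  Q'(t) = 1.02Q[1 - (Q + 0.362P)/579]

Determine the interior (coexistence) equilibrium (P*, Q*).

P* ≈ 37.7, Q* ≈ 565

Setting both brackets to zero gives the nullclines P + 0.938Q = 568 and 0.362P + Q = 579.
Substituting Q = 579 - 0.362P into the first: P(1 - 0.938·0.362) = 568 - 0.938·579.
So P* = 24.9/0.66 = 37.7, and then Q* = 579 - 0.362·37.7 = 565.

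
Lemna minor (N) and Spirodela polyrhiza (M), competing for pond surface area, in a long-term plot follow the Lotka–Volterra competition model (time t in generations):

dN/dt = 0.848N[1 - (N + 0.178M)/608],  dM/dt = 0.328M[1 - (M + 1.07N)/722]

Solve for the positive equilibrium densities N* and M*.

Setting both brackets to zero gives the nullclines N + 0.178M = 608 and 1.07N + M = 722.
Substituting M = 722 - 1.07N into the first: N(1 - 0.178·1.07) = 608 - 0.178·722.
So N* = 479/0.81 = 592, and then M* = 722 - 1.07·592 = 88.2.

N* ≈ 592, M* ≈ 88.2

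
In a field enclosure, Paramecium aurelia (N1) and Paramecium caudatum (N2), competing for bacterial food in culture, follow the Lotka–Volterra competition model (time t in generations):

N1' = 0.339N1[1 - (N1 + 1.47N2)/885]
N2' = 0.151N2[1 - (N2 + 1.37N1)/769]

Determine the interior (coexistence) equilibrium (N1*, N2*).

Setting both brackets to zero gives the nullclines N1 + 1.47N2 = 885 and 1.37N1 + N2 = 769.
Substituting N2 = 769 - 1.37N1 into the first: N1(1 - 1.47·1.37) = 885 - 1.47·769.
So N1* = -245/-1.01 = 242, and then N2* = 769 - 1.37·242 = 437.

N1* ≈ 242, N2* ≈ 437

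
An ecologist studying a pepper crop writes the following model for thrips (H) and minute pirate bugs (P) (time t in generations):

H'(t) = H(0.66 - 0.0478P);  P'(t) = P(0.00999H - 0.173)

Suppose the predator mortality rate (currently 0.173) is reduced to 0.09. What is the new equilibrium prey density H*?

H* ≈ 9.01

At the interior fixed point, setting dP/dt = 0 with P > 0 fixes H* = (predator death rate)/(HP coefficient) — independent of the other coefficients.
With the change, H* = 0.09/0.00999 = 9.01; it falls from 17.3.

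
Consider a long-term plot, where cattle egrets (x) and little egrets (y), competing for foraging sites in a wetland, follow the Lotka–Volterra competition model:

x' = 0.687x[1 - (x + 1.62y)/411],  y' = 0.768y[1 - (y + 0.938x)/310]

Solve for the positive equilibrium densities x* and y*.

x* ≈ 176, y* ≈ 145

Setting both brackets to zero gives the nullclines x + 1.62y = 411 and 0.938x + y = 310.
Substituting y = 310 - 0.938x into the first: x(1 - 1.62·0.938) = 411 - 1.62·310.
So x* = -91.2/-0.52 = 176, and then y* = 310 - 0.938·176 = 145.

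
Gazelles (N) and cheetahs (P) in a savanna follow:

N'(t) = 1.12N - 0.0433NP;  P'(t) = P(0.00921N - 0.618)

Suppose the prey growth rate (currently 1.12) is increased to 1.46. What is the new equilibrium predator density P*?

P* ≈ 33.7

At the interior fixed point, setting dN/dt = 0 with N > 0 fixes P* = (prey growth rate)/(NP coefficient) — independent of the other coefficients.
With the change, P* = 1.46/0.0433 = 33.7; it rises from 25.9.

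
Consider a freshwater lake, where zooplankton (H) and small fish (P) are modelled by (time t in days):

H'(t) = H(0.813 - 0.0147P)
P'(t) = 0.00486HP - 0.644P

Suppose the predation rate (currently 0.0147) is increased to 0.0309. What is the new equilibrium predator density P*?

P* ≈ 26.3

At the interior fixed point, setting dH/dt = 0 with H > 0 fixes P* = (prey growth rate)/(HP coefficient) — independent of the other coefficients.
With the change, P* = 0.813/0.0309 = 26.3; it falls from 55.3.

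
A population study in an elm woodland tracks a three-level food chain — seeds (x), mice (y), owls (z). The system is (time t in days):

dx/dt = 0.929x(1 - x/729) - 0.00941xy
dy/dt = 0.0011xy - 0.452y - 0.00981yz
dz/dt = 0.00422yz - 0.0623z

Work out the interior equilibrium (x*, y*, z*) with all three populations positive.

From dz/dt = 0: 0.00422y* = 0.0623, so y* = 14.8.
From dx/dt = 0: 0.929(1 - x*/729) = 0.00941·14.8, giving x* = 729·(1 - 0.15) = 620.
From dy/dt = 0: 0.0011·620 - 0.452 = 0.00981z*, so z* = 0.23/0.00981 = 23.4.

x* ≈ 620, y* ≈ 14.8, z* ≈ 23.4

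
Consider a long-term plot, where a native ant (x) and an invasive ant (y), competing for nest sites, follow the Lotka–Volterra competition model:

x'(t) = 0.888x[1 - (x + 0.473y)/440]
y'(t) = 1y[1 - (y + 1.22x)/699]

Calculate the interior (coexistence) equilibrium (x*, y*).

x* ≈ 259, y* ≈ 384

Setting both brackets to zero gives the nullclines x + 0.473y = 440 and 1.22x + y = 699.
Substituting y = 699 - 1.22x into the first: x(1 - 0.473·1.22) = 440 - 0.473·699.
So x* = 109/0.423 = 259, and then y* = 699 - 1.22·259 = 384.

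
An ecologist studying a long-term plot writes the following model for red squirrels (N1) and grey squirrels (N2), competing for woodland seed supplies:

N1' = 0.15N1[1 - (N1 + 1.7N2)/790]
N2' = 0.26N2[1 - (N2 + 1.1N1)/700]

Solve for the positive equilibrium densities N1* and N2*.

Setting both brackets to zero gives the nullclines N1 + 1.7N2 = 790 and 1.1N1 + N2 = 700.
Substituting N2 = 700 - 1.1N1 into the first: N1(1 - 1.7·1.1) = 790 - 1.7·700.
So N1* = -400/-0.87 = 460, and then N2* = 700 - 1.1·460 = 194.

N1* ≈ 460, N2* ≈ 194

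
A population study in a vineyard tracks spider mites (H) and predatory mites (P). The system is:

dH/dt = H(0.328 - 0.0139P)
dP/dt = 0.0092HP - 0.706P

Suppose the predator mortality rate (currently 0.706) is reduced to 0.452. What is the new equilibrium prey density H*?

At the interior fixed point, setting dP/dt = 0 with P > 0 fixes H* = (predator death rate)/(HP coefficient) — independent of the other coefficients.
With the change, H* = 0.452/0.0092 = 49.1; it falls from 76.7.

H* ≈ 49.1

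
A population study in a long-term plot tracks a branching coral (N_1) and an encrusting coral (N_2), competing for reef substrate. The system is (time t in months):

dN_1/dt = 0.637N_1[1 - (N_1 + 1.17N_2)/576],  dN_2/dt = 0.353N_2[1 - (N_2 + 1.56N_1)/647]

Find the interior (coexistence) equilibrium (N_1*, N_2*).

N_1* ≈ 219, N_2* ≈ 305

Setting both brackets to zero gives the nullclines N_1 + 1.17N_2 = 576 and 1.56N_1 + N_2 = 647.
Substituting N_2 = 647 - 1.56N_1 into the first: N_1(1 - 1.17·1.56) = 576 - 1.17·647.
So N_1* = -181/-0.825 = 219, and then N_2* = 647 - 1.56·219 = 305.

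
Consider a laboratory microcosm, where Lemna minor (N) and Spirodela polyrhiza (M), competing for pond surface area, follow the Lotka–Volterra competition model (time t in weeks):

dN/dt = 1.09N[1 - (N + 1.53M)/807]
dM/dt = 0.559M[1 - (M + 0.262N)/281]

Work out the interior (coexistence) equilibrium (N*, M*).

Setting both brackets to zero gives the nullclines N + 1.53M = 807 and 0.262N + M = 281.
Substituting M = 281 - 0.262N into the first: N(1 - 1.53·0.262) = 807 - 1.53·281.
So N* = 377/0.599 = 629, and then M* = 281 - 0.262·629 = 116.

N* ≈ 629, M* ≈ 116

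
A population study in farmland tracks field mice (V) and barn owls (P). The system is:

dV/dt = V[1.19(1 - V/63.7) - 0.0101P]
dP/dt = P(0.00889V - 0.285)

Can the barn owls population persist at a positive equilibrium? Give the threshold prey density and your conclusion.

The predator equation gives dP/dt > 0 only when V > 0.285/0.00889 = 32.1.
Without the predator, V → K = 63.7. Since 63.7 > 32.1, the predator can invade and persist.

Threshold V = 32.1; K > 32.1, so yes, the predator persists.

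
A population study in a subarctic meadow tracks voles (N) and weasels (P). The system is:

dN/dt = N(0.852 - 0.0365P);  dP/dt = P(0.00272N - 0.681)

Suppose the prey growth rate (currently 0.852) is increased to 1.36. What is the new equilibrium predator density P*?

At the interior fixed point, setting dN/dt = 0 with N > 0 fixes P* = (prey growth rate)/(NP coefficient) — independent of the other coefficients.
With the change, P* = 1.36/0.0365 = 37.3; it rises from 23.3.

P* ≈ 37.3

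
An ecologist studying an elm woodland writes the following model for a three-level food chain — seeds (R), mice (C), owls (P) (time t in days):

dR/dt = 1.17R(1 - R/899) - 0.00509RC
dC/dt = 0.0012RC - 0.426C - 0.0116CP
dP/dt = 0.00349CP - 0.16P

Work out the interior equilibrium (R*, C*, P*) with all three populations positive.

From dP/dt = 0: 0.00349C* = 0.16, so C* = 45.8.
From dR/dt = 0: 1.17(1 - R*/899) = 0.00509·45.8, giving R* = 899·(1 - 0.199) = 720.
From dC/dt = 0: 0.0012·720 - 0.426 = 0.0116P*, so P* = 0.438/0.0116 = 37.7.

R* ≈ 720, C* ≈ 45.8, P* ≈ 37.7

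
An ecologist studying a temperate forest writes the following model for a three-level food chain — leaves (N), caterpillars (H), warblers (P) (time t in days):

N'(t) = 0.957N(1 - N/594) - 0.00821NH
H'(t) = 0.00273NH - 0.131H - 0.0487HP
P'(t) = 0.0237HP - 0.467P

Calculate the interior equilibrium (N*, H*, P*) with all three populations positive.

From dP/dt = 0: 0.0237H* = 0.467, so H* = 19.7.
From dN/dt = 0: 0.957(1 - N*/594) = 0.00821·19.7, giving N* = 594·(1 - 0.169) = 494.
From dH/dt = 0: 0.00273·494 - 0.131 = 0.0487P*, so P* = 1.22/0.0487 = 25.

N* ≈ 494, H* ≈ 19.7, P* ≈ 25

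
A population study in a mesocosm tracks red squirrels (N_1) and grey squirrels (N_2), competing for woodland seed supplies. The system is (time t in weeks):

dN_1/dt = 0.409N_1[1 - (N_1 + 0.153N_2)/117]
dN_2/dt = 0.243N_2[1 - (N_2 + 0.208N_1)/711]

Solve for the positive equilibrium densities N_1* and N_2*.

N_1* ≈ 8.49, N_2* ≈ 709

Setting both brackets to zero gives the nullclines N_1 + 0.153N_2 = 117 and 0.208N_1 + N_2 = 711.
Substituting N_2 = 711 - 0.208N_1 into the first: N_1(1 - 0.153·0.208) = 117 - 0.153·711.
So N_1* = 8.22/0.968 = 8.49, and then N_2* = 711 - 0.208·8.49 = 709.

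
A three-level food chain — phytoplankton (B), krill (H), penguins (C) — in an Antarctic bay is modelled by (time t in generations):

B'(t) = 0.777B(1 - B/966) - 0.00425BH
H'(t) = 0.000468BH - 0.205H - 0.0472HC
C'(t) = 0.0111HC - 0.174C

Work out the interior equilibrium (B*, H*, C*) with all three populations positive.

B* ≈ 883, H* ≈ 15.7, C* ≈ 4.41

From dC/dt = 0: 0.0111H* = 0.174, so H* = 15.7.
From dB/dt = 0: 0.777(1 - B*/966) = 0.00425·15.7, giving B* = 966·(1 - 0.0857) = 883.
From dH/dt = 0: 0.000468·883 - 0.205 = 0.0472C*, so C* = 0.208/0.0472 = 4.41.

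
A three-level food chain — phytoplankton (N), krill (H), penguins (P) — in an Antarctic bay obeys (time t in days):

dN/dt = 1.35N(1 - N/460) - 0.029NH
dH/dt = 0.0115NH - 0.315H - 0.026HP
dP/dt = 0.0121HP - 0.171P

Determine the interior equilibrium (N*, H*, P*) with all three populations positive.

N* ≈ 320, H* ≈ 14.1, P* ≈ 130

From dP/dt = 0: 0.0121H* = 0.171, so H* = 14.1.
From dN/dt = 0: 1.35(1 - N*/460) = 0.029·14.1, giving N* = 460·(1 - 0.304) = 320.
From dH/dt = 0: 0.0115·320 - 0.315 = 0.026P*, so P* = 3.37/0.026 = 130.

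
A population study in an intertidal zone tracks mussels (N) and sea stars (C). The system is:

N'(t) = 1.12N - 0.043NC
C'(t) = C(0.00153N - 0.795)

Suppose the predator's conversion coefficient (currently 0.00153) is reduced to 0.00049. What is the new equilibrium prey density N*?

At the interior fixed point, setting dC/dt = 0 with C > 0 fixes N* = (predator death rate)/(NC coefficient) — independent of the other coefficients.
With the change, N* = 0.795/0.00049 = 1620; it rises from 520.

N* ≈ 1620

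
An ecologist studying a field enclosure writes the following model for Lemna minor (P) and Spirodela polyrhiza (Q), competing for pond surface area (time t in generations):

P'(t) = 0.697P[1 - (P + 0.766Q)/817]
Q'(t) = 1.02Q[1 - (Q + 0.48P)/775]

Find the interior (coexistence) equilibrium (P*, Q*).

Setting both brackets to zero gives the nullclines P + 0.766Q = 817 and 0.48P + Q = 775.
Substituting Q = 775 - 0.48P into the first: P(1 - 0.766·0.48) = 817 - 0.766·775.
So P* = 223/0.632 = 353, and then Q* = 775 - 0.48·353 = 605.

P* ≈ 353, Q* ≈ 605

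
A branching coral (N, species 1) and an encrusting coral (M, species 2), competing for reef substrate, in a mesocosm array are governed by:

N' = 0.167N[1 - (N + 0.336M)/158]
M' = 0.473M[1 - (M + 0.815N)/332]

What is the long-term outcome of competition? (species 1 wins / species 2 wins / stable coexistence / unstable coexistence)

Compare the nullcline intercepts: K1/α12 = 158/0.336 = 470 > K2 = 332; K2/α21 = 332/0.815 = 407 > K1 = 158.
Since both inequalities hold, each species can invade when rare, so the interior equilibrium is stable.

stable coexistence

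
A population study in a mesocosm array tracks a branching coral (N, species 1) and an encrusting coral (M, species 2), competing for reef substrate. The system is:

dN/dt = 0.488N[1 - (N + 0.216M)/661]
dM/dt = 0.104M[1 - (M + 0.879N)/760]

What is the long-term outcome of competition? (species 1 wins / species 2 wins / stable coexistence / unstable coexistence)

Compare the nullcline intercepts: K1/α12 = 661/0.216 = 3060 > K2 = 760; K2/α21 = 760/0.879 = 865 > K1 = 661.
Since both inequalities hold, each species can invade when rare, so the interior equilibrium is stable.

stable coexistence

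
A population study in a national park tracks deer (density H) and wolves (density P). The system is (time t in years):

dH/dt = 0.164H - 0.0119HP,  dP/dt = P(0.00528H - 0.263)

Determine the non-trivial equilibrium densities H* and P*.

Set dP/dt = 0 with P > 0: 0.00528H - 0.263 = 0, so H* = 0.263/0.00528 = 49.8.
Set dH/dt = 0 with H > 0: 0.164 - 0.0119P = 0, so P* = 0.164/0.0119 = 13.8.

H* ≈ 49.8, P* ≈ 13.8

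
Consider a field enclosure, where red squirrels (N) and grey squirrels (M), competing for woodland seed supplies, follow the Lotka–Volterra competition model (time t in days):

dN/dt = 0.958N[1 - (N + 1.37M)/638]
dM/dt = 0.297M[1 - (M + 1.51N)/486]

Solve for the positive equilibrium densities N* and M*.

N* ≈ 26, M* ≈ 447

Setting both brackets to zero gives the nullclines N + 1.37M = 638 and 1.51N + M = 486.
Substituting M = 486 - 1.51N into the first: N(1 - 1.37·1.51) = 638 - 1.37·486.
So N* = -27.8/-1.07 = 26, and then M* = 486 - 1.51·26 = 447.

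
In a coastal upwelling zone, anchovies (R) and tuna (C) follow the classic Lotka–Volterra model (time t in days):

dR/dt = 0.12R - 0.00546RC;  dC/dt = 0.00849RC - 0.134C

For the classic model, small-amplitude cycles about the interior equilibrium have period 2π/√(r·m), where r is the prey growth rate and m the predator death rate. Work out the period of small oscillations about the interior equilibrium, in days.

T ≈ 49.5 days

Here r = 0.12 and m = 0.134, so r·m = 0.0161.
ω = √0.0161 = 0.127 per day, hence T = 2π/ω ≈ 49.5 days.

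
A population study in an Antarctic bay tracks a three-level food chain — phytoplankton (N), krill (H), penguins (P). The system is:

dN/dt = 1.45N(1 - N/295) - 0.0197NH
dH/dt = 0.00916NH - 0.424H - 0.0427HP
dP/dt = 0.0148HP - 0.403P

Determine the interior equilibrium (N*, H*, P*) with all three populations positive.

From dP/dt = 0: 0.0148H* = 0.403, so H* = 27.2.
From dN/dt = 0: 1.45(1 - N*/295) = 0.0197·27.2, giving N* = 295·(1 - 0.37) = 186.
From dH/dt = 0: 0.00916·186 - 0.424 = 0.0427P*, so P* = 1.28/0.0427 = 29.9.

N* ≈ 186, H* ≈ 27.2, P* ≈ 29.9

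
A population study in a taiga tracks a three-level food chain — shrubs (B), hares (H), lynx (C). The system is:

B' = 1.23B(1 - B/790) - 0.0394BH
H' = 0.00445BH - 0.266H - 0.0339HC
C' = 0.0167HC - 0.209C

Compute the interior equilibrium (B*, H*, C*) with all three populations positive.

From dC/dt = 0: 0.0167H* = 0.209, so H* = 12.5.
From dB/dt = 0: 1.23(1 - B*/790) = 0.0394·12.5, giving B* = 790·(1 - 0.401) = 473.
From dH/dt = 0: 0.00445·473 - 0.266 = 0.0339C*, so C* = 1.84/0.0339 = 54.3.

B* ≈ 473, H* ≈ 12.5, C* ≈ 54.3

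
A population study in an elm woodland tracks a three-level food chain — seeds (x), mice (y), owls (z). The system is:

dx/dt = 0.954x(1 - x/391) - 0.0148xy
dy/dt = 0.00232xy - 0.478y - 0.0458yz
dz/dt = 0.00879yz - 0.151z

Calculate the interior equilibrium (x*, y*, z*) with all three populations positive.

From dz/dt = 0: 0.00879y* = 0.151, so y* = 17.2.
From dx/dt = 0: 0.954(1 - x*/391) = 0.0148·17.2, giving x* = 391·(1 - 0.267) = 287.
From dy/dt = 0: 0.00232·287 - 0.478 = 0.0458z*, so z* = 0.187/0.0458 = 4.09.

x* ≈ 287, y* ≈ 17.2, z* ≈ 4.09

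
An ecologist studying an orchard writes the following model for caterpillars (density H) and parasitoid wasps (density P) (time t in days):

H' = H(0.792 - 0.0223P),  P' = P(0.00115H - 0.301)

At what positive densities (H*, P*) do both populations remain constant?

H* ≈ 262, P* ≈ 35.5

Set dP/dt = 0 with P > 0: 0.00115H - 0.301 = 0, so H* = 0.301/0.00115 = 262.
Set dH/dt = 0 with H > 0: 0.792 - 0.0223P = 0, so P* = 0.792/0.0223 = 35.5.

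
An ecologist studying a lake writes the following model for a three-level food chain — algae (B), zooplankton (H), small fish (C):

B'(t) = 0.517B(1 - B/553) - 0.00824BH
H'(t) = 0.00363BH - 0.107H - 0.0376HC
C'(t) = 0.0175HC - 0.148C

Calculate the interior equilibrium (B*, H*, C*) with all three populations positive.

B* ≈ 478, H* ≈ 8.46, C* ≈ 43.3

From dC/dt = 0: 0.0175H* = 0.148, so H* = 8.46.
From dB/dt = 0: 0.517(1 - B*/553) = 0.00824·8.46, giving B* = 553·(1 - 0.135) = 478.
From dH/dt = 0: 0.00363·478 - 0.107 = 0.0376C*, so C* = 1.63/0.0376 = 43.3.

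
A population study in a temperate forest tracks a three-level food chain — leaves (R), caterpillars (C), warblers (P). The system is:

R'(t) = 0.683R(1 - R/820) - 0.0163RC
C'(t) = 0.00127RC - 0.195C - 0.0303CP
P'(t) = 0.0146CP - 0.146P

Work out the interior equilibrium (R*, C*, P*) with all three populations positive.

R* ≈ 624, C* ≈ 10, P* ≈ 19.7

From dP/dt = 0: 0.0146C* = 0.146, so C* = 10.
From dR/dt = 0: 0.683(1 - R*/820) = 0.0163·10, giving R* = 820·(1 - 0.239) = 624.
From dC/dt = 0: 0.00127·624 - 0.195 = 0.0303P*, so P* = 0.598/0.0303 = 19.7.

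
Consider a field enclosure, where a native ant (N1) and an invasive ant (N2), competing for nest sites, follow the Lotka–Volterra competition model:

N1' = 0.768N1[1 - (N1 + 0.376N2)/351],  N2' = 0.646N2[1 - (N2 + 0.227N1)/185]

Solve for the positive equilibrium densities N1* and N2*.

N1* ≈ 308, N2* ≈ 115

Setting both brackets to zero gives the nullclines N1 + 0.376N2 = 351 and 0.227N1 + N2 = 185.
Substituting N2 = 185 - 0.227N1 into the first: N1(1 - 0.376·0.227) = 351 - 0.376·185.
So N1* = 281/0.915 = 308, and then N2* = 185 - 0.227·308 = 115.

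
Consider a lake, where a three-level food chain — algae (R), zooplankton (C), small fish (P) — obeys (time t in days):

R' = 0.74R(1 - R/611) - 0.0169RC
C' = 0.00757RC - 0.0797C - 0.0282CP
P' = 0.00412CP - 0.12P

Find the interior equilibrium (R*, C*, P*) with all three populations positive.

From dP/dt = 0: 0.00412C* = 0.12, so C* = 29.1.
From dR/dt = 0: 0.74(1 - R*/611) = 0.0169·29.1, giving R* = 611·(1 - 0.665) = 205.
From dC/dt = 0: 0.00757·205 - 0.0797 = 0.0282P*, so P* = 1.47/0.0282 = 52.1.

R* ≈ 205, C* ≈ 29.1, P* ≈ 52.1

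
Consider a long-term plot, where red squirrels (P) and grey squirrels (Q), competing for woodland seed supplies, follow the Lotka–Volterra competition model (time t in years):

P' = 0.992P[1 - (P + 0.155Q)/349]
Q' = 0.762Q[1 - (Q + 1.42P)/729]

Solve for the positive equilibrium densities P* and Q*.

P* ≈ 303, Q* ≈ 299

Setting both brackets to zero gives the nullclines P + 0.155Q = 349 and 1.42P + Q = 729.
Substituting Q = 729 - 1.42P into the first: P(1 - 0.155·1.42) = 349 - 0.155·729.
So P* = 236/0.78 = 303, and then Q* = 729 - 1.42·303 = 299.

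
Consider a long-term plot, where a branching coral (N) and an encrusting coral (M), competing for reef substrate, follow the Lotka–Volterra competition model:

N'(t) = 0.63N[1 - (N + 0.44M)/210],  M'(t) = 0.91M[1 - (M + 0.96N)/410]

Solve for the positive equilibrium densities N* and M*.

Setting both brackets to zero gives the nullclines N + 0.44M = 210 and 0.96N + M = 410.
Substituting M = 410 - 0.96N into the first: N(1 - 0.44·0.96) = 210 - 0.44·410.
So N* = 29.6/0.578 = 51.2, and then M* = 410 - 0.96·51.2 = 361.

N* ≈ 51.2, M* ≈ 361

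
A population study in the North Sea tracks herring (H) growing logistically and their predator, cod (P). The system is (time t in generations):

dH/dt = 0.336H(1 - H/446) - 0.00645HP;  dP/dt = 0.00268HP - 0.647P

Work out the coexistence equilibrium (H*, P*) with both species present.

H* ≈ 241, P* ≈ 23.9

From dP/dt = 0 with P > 0: 0.00268H* = 0.647, so H* = 241.
Substitute into dH/dt = 0: 0.336(1 - 241/446) = 0.00645P*.
The bracket is 0.459, giving P* = 0.154/0.00645 = 23.9.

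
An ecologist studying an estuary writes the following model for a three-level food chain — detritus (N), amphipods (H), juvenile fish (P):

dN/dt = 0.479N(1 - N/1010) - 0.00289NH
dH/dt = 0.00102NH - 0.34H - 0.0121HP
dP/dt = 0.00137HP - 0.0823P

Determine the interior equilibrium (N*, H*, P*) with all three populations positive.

N* ≈ 644, H* ≈ 60.1, P* ≈ 26.2

From dP/dt = 0: 0.00137H* = 0.0823, so H* = 60.1.
From dN/dt = 0: 0.479(1 - N*/1010) = 0.00289·60.1, giving N* = 1010·(1 - 0.362) = 644.
From dH/dt = 0: 0.00102·644 - 0.34 = 0.0121P*, so P* = 0.317/0.0121 = 26.2.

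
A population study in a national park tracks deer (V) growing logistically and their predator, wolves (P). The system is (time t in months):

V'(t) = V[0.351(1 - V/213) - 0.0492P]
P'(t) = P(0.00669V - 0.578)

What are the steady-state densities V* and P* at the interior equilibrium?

From dP/dt = 0 with P > 0: 0.00669V* = 0.578, so V* = 86.4.
Substitute into dV/dt = 0: 0.351(1 - 86.4/213) = 0.0492P*.
The bracket is 0.594, giving P* = 0.209/0.0492 = 4.24.

V* ≈ 86.4, P* ≈ 4.24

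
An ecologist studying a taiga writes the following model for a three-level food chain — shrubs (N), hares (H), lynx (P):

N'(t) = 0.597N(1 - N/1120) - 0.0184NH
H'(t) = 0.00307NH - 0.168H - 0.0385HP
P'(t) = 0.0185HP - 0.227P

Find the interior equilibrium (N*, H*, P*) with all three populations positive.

From dP/dt = 0: 0.0185H* = 0.227, so H* = 12.3.
From dN/dt = 0: 0.597(1 - N*/1120) = 0.0184·12.3, giving N* = 1120·(1 - 0.378) = 696.
From dH/dt = 0: 0.00307·696 - 0.168 = 0.0385P*, so P* = 1.97/0.0385 = 51.2.

N* ≈ 696, H* ≈ 12.3, P* ≈ 51.2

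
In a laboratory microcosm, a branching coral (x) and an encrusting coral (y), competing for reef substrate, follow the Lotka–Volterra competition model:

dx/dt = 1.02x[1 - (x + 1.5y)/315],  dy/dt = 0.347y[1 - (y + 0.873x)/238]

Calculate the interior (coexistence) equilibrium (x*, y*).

x* ≈ 136, y* ≈ 120

Setting both brackets to zero gives the nullclines x + 1.5y = 315 and 0.873x + y = 238.
Substituting y = 238 - 0.873x into the first: x(1 - 1.5·0.873) = 315 - 1.5·238.
So x* = -42/-0.309 = 136, and then y* = 238 - 0.873·136 = 120.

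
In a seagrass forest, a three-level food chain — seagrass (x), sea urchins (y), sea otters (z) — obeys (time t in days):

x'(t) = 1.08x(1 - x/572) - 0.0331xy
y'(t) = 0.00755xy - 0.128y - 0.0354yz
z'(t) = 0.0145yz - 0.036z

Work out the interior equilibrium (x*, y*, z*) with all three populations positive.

From dz/dt = 0: 0.0145y* = 0.036, so y* = 2.48.
From dx/dt = 0: 1.08(1 - x*/572) = 0.0331·2.48, giving x* = 572·(1 - 0.0761) = 528.
From dy/dt = 0: 0.00755·528 - 0.128 = 0.0354z*, so z* = 3.86/0.0354 = 109.

x* ≈ 528, y* ≈ 2.48, z* ≈ 109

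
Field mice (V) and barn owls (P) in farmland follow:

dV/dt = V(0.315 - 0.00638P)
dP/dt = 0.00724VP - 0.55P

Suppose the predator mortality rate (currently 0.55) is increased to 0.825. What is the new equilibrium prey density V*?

V* ≈ 114

At the interior fixed point, setting dP/dt = 0 with P > 0 fixes V* = (predator death rate)/(VP coefficient) — independent of the other coefficients.
With the change, V* = 0.825/0.00724 = 114; it rises from 76.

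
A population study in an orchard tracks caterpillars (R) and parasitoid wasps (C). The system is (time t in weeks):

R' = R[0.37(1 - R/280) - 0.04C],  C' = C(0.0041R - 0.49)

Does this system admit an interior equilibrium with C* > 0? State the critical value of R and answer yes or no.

The predator equation gives dC/dt > 0 only when R > 0.49/0.0041 = 120.
Without the predator, R → K = 280. Since 280 > 120, the predator can invade and persist.

Threshold R = 120; K > 120, so yes, the predator persists.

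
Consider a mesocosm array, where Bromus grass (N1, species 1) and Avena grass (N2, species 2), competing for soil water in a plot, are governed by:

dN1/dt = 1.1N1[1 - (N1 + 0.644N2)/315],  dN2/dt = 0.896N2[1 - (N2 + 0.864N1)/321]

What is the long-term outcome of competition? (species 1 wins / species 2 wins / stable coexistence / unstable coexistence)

Compare the nullcline intercepts: K1/α12 = 315/0.644 = 489 > K2 = 321; K2/α21 = 321/0.864 = 372 > K1 = 315.
Since both inequalities hold, each species can invade when rare, so the interior equilibrium is stable.

stable coexistence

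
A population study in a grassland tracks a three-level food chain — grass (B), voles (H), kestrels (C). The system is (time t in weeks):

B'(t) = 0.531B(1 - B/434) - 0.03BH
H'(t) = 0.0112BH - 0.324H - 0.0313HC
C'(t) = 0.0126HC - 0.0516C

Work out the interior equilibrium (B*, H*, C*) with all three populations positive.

From dC/dt = 0: 0.0126H* = 0.0516, so H* = 4.1.
From dB/dt = 0: 0.531(1 - B*/434) = 0.03·4.1, giving B* = 434·(1 - 0.231) = 334.
From dH/dt = 0: 0.0112·334 - 0.324 = 0.0313C*, so C* = 3.41/0.0313 = 109.

B* ≈ 334, H* ≈ 4.1, C* ≈ 109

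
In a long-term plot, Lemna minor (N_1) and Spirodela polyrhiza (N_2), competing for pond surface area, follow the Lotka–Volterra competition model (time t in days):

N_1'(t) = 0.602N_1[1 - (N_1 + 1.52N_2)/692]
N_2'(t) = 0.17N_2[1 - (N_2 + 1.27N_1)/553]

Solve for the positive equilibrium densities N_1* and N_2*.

Setting both brackets to zero gives the nullclines N_1 + 1.52N_2 = 692 and 1.27N_1 + N_2 = 553.
Substituting N_2 = 553 - 1.27N_1 into the first: N_1(1 - 1.52·1.27) = 692 - 1.52·553.
So N_1* = -149/-0.93 = 160, and then N_2* = 553 - 1.27·160 = 350.

N_1* ≈ 160, N_2* ≈ 350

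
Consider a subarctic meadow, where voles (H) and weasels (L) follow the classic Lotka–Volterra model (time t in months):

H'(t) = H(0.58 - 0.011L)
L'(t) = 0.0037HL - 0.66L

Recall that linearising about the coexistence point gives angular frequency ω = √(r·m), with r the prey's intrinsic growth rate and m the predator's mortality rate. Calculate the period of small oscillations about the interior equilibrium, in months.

Here r = 0.58 and m = 0.66, so r·m = 0.383.
ω = √0.383 = 0.619 per month, hence T = 2π/ω ≈ 10.2 months.

T ≈ 10.2 months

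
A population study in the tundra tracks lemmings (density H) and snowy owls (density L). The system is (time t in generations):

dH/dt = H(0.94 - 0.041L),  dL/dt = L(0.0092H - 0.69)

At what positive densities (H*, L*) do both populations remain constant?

Set dL/dt = 0 with L > 0: 0.0092H - 0.69 = 0, so H* = 0.69/0.0092 = 75.
Set dH/dt = 0 with H > 0: 0.94 - 0.041L = 0, so L* = 0.94/0.041 = 22.9.

H* ≈ 75, L* ≈ 22.9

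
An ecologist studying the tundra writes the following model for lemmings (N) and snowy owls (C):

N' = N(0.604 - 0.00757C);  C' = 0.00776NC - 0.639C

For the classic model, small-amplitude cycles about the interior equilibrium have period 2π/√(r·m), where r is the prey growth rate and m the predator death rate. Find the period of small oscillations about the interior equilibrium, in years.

T ≈ 10.1 years

Here r = 0.604 and m = 0.639, so r·m = 0.386.
ω = √0.386 = 0.621 per year, hence T = 2π/ω ≈ 10.1 years.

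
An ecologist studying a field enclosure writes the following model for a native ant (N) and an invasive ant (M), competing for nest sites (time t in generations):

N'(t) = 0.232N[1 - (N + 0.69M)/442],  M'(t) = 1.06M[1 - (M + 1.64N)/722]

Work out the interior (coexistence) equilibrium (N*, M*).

N* ≈ 427, M* ≈ 21.9

Setting both brackets to zero gives the nullclines N + 0.69M = 442 and 1.64N + M = 722.
Substituting M = 722 - 1.64N into the first: N(1 - 0.69·1.64) = 442 - 0.69·722.
So N* = -56.2/-0.132 = 427, and then M* = 722 - 1.64·427 = 21.9.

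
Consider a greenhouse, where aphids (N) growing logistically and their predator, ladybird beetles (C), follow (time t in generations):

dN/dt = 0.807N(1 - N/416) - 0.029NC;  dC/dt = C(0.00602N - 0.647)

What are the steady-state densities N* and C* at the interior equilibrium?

From dC/dt = 0 with C > 0: 0.00602N* = 0.647, so N* = 107.
Substitute into dN/dt = 0: 0.807(1 - 107/416) = 0.029C*.
The bracket is 0.742, giving C* = 0.599/0.029 = 20.6.

N* ≈ 107, C* ≈ 20.6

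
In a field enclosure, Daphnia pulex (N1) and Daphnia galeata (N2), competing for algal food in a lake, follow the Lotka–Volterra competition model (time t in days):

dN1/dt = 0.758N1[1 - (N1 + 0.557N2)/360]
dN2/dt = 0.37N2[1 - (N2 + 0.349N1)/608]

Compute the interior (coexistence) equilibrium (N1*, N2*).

N1* ≈ 26.5, N2* ≈ 599

Setting both brackets to zero gives the nullclines N1 + 0.557N2 = 360 and 0.349N1 + N2 = 608.
Substituting N2 = 608 - 0.349N1 into the first: N1(1 - 0.557·0.349) = 360 - 0.557·608.
So N1* = 21.3/0.806 = 26.5, and then N2* = 608 - 0.349·26.5 = 599.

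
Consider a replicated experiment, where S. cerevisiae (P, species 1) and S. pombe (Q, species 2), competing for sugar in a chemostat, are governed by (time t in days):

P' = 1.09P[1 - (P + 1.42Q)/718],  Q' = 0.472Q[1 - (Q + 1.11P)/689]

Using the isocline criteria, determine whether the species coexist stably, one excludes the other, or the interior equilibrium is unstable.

Compare the nullcline intercepts: K1/α12 = 718/1.42 = 506 < K2 = 689; K2/α21 = 689/1.11 = 621 < K1 = 718.
Since both are reversed, neither can invade when rare; the interior point is a saddle.

unstable coexistence (outcome depends on initial conditions)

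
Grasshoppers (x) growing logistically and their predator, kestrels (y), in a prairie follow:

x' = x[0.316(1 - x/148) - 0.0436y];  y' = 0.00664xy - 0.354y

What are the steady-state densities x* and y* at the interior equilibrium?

x* ≈ 53.3, y* ≈ 4.64

From dy/dt = 0 with y > 0: 0.00664x* = 0.354, so x* = 53.3.
Substitute into dx/dt = 0: 0.316(1 - 53.3/148) = 0.0436y*.
The bracket is 0.64, giving y* = 0.202/0.0436 = 4.64.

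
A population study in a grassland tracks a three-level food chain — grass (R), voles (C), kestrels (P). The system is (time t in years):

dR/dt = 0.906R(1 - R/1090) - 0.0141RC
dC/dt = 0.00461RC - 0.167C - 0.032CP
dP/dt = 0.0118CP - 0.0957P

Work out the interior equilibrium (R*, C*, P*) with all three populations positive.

From dP/dt = 0: 0.0118C* = 0.0957, so C* = 8.11.
From dR/dt = 0: 0.906(1 - R*/1090) = 0.0141·8.11, giving R* = 1090·(1 - 0.126) = 952.
From dC/dt = 0: 0.00461·952 - 0.167 = 0.032P*, so P* = 4.22/0.032 = 132.

R* ≈ 952, C* ≈ 8.11, P* ≈ 132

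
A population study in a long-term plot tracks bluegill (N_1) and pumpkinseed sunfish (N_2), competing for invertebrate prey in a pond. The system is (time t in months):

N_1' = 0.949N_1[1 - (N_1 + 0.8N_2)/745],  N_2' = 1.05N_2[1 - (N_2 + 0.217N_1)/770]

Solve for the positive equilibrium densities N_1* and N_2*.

N_1* ≈ 156, N_2* ≈ 736

Setting both brackets to zero gives the nullclines N_1 + 0.8N_2 = 745 and 0.217N_1 + N_2 = 770.
Substituting N_2 = 770 - 0.217N_1 into the first: N_1(1 - 0.8·0.217) = 745 - 0.8·770.
So N_1* = 129/0.826 = 156, and then N_2* = 770 - 0.217·156 = 736.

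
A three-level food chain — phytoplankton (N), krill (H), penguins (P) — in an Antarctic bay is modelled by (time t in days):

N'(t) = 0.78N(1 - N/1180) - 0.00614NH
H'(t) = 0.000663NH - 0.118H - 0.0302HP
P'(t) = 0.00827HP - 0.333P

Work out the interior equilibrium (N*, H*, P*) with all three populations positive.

N* ≈ 806, H* ≈ 40.3, P* ≈ 13.8

From dP/dt = 0: 0.00827H* = 0.333, so H* = 40.3.
From dN/dt = 0: 0.78(1 - N*/1180) = 0.00614·40.3, giving N* = 1180·(1 - 0.317) = 806.
From dH/dt = 0: 0.000663·806 - 0.118 = 0.0302P*, so P* = 0.416/0.0302 = 13.8.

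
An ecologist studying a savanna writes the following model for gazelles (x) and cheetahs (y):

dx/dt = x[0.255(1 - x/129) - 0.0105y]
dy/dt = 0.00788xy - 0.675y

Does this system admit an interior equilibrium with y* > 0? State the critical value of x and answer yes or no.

The predator equation gives dy/dt > 0 only when x > 0.675/0.00788 = 85.7.
Without the predator, x → K = 129. Since 129 > 85.7, the predator can invade and persist.

Threshold x = 85.7; K > 85.7, so yes, the predator persists.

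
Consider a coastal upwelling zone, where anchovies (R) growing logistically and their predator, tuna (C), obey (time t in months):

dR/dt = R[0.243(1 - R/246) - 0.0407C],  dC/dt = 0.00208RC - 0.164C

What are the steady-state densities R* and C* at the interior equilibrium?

From dC/dt = 0 with C > 0: 0.00208R* = 0.164, so R* = 78.8.
Substitute into dR/dt = 0: 0.243(1 - 78.8/246) = 0.0407C*.
The bracket is 0.679, giving C* = 0.165/0.0407 = 4.06.

R* ≈ 78.8, C* ≈ 4.06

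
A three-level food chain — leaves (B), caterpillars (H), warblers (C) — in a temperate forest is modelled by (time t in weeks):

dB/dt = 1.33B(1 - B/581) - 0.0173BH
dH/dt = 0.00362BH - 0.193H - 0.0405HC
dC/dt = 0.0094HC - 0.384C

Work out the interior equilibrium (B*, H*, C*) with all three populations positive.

B* ≈ 272, H* ≈ 40.9, C* ≈ 19.6

From dC/dt = 0: 0.0094H* = 0.384, so H* = 40.9.
From dB/dt = 0: 1.33(1 - B*/581) = 0.0173·40.9, giving B* = 581·(1 - 0.531) = 272.
From dH/dt = 0: 0.00362·272 - 0.193 = 0.0405C*, so C* = 0.793/0.0405 = 19.6.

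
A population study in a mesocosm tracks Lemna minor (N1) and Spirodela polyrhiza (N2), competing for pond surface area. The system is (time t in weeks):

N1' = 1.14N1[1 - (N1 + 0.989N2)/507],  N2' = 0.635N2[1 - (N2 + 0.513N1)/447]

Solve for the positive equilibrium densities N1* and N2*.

N1* ≈ 132, N2* ≈ 379

Setting both brackets to zero gives the nullclines N1 + 0.989N2 = 507 and 0.513N1 + N2 = 447.
Substituting N2 = 447 - 0.513N1 into the first: N1(1 - 0.989·0.513) = 507 - 0.989·447.
So N1* = 64.9/0.493 = 132, and then N2* = 447 - 0.513·132 = 379.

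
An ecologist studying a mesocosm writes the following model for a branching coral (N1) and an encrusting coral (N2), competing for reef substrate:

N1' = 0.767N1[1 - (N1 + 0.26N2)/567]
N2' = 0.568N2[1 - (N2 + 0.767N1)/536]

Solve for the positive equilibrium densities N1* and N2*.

Setting both brackets to zero gives the nullclines N1 + 0.26N2 = 567 and 0.767N1 + N2 = 536.
Substituting N2 = 536 - 0.767N1 into the first: N1(1 - 0.26·0.767) = 567 - 0.26·536.
So N1* = 428/0.801 = 534, and then N2* = 536 - 0.767·534 = 126.

N1* ≈ 534, N2* ≈ 126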